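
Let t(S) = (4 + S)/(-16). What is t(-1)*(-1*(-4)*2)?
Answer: -3/2 ≈ -1.5000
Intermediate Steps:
t(S) = -¼ - S/16 (t(S) = (4 + S)*(-1/16) = -¼ - S/16)
t(-1)*(-1*(-4)*2) = (-¼ - 1/16*(-1))*(-1*(-4)*2) = (-¼ + 1/16)*(4*2) = -3/16*8 = -3/2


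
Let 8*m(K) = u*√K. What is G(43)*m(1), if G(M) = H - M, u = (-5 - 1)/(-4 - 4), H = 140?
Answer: 291/32 ≈ 9.0938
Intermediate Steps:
u = ¾ (u = -6/(-8) = -6*(-⅛) = ¾ ≈ 0.75000)
G(M) = 140 - M
m(K) = 3*√K/32 (m(K) = (3*√K/4)/8 = 3*√K/32)
G(43)*m(1) = (140 - 1*43)*(3*√1/32) = (140 - 43)*((3/32)*1) = 97*(3/32) = 291/32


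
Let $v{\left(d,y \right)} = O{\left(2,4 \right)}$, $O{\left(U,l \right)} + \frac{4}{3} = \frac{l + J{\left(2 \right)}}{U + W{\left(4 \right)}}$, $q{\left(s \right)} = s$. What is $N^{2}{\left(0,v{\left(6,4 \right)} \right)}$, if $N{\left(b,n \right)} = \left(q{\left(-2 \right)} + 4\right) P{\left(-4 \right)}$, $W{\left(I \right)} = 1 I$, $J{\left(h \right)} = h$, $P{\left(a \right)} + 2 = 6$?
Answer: $64$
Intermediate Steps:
$P{\left(a \right)} = 4$ ($P{\left(a \right)} = -2 + 6 = 4$)
$W{\left(I \right)} = I$
$O{\left(U,l \right)} = - \frac{4}{3} + \frac{2 + l}{4 + U}$ ($O{\left(U,l \right)} = - \frac{4}{3} + \frac{l + 2}{U + 4} = - \frac{4}{3} + \frac{2 + l}{4 + U}$)
$v{\left(d,y \right)} = - \frac{1}{3}$ ($v{\left(d,y \right)} = \frac{-10 - 8 + 3 \cdot 4}{3 \left(4 + 2\right)} = \frac{-10 - 8 + 12}{3 \cdot 6} = \frac{1}{3} \cdot \frac{1}{6} \left(-6\right) = - \frac{1}{3}$)
$N{\left(b,n \right)} = 8$ ($N{\left(b,n \right)} = \left(-2 + 4\right) 4 = 2 \cdot 4 = 8$)
$N^{2}{\left(0,v{\left(6,4 \right)} \right)} = 8^{2} = 64$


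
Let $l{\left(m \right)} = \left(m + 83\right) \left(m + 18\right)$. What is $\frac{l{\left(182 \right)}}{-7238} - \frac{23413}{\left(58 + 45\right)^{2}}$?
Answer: $- \frac{365870147}{38393971} \approx -9.5294$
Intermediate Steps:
$l{\left(m \right)} = \left(18 + m\right) \left(83 + m\right)$ ($l{\left(m \right)} = \left(83 + m\right) \left(18 + m\right) = \left(18 + m\right) \left(83 + m\right)$)
$\frac{l{\left(182 \right)}}{-7238} - \frac{23413}{\left(58 + 45\right)^{2}} = \frac{1494 + 182^{2} + 101 \cdot 182}{-7238} - \frac{23413}{\left(58 + 45\right)^{2}} = \left(1494 + 33124 + 18382\right) \left(- \frac{1}{7238}\right) - \frac{23413}{103^{2}} = 53000 \left(- \frac{1}{7238}\right) - \frac{23413}{10609} = - \frac{26500}{3619} - \frac{23413}{10609} = - \frac{365870147}{38393971}$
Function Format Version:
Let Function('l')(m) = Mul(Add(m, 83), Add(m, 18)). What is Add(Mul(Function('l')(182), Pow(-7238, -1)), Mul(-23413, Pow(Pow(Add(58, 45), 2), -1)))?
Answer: Rational(-365870147, 38393971) ≈ -9.5294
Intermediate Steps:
Function('l')(m) = Mul(Add(18, m), Add(83, m)) (Function('l')(m) = Mul(Add(83, m), Add(18, m)) = Mul(Add(18, m), Add(83, m)))
Add(Mul(Function('l')(182), Pow(-7238, -1)), Mul(-23413, Pow(Pow(Add(58, 45), 2), -1))) = Add(Mul(Add(1494, Pow(182, 2), Mul(101, 182)), Pow(-7238, -1)), Mul(-23413, Pow(Pow(Add(58, 45), 2), -1))) = Add(Mul(Add(1494, 33124, 18382), Rational(-1, 7238)), Mul(-23413, Pow(Pow(103, 2), -1))) = Add(Mul(53000, Rational(-1, 7238)), Mul(-23413, Pow(10609, -1))) = Add(Rational(-26500, 3619), Mul(-23413, Rational(1, 10609))) = Add(Rational(-26500, 3619), Rational(-23413, 10609)) = Rational(-365870147, 38393971)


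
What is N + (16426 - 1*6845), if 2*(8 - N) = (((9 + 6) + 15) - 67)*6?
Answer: 9700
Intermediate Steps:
N = 119 (N = 8 - (((9 + 6) + 15) - 67)*6/2 = 8 - ((15 + 15) - 67)*6/2 = 8 - (30 - 67)*6/2 = 8 - (-37)*6/2 = 8 - ½*(-222) = 8 + 111 = 119)
N + (16426 - 1*6845) = 119 + (16426 - 1*6845) = 119 + (16426 - 6845) = 119 + 9581 = 9700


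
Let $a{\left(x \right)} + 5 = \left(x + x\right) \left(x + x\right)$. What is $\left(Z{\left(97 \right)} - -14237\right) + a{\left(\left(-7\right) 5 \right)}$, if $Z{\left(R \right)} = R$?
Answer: $19229$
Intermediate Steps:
$a{\left(x \right)} = -5 + 4 x^{2}$ ($a{\left(x \right)} = -5 + \left(x + x\right) \left(x + x\right) = -5 + 2 x 2 x = -5 + 4 x^{2}$)
$\left(Z{\left(97 \right)} - -14237\right) + a{\left(\left(-7\right) 5 \right)} = \left(97 - -14237\right) - \left(5 - 4 \left(\left(-7\right) 5\right)^{2}\right) = \left(97 + 14237\right) - \left(5 - 4 \left(-35\right)^{2}\right) = 14334 + \left(-5 + 4 \cdot 1225\right) = 14334 + \left(-5 + 4900\right) = 14334 + 4895 = 19229$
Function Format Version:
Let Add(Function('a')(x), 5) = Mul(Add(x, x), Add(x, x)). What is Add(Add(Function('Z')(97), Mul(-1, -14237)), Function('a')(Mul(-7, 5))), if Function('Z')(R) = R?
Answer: 19229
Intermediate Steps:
Function('a')(x) = Add(-5, Mul(4, Pow(x, 2))) (Function('a')(x) = Add(-5, Mul(Add(x, x), Add(x, x))) = Add(-5, Mul(Mul(2, x), Mul(2, x))) = Add(-5, Mul(4, Pow(x, 2))))
Add(Add(Function('Z')(97), Mul(-1, -14237)), Function('a')(Mul(-7, 5))) = Add(Add(97, Mul(-1, -14237)), Add(-5, Mul(4, Pow(Mul(-7, 5), 2)))) = Add(Add(97, 14237), Add(-5, Mul(4, Pow(-35, 2)))) = Add(14334, Add(-5, Mul(4, 1225))) = Add(14334, Add(-5, 4900)) = Add(14334, 4895) = 19229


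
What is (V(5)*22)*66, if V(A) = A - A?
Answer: 0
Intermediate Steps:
V(A) = 0
(V(5)*22)*66 = (0*22)*66 = 0*66 = 0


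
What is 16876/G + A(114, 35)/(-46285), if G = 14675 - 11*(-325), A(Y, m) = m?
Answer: 78046691/84470125 ≈ 0.92396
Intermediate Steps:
G = 18250 (G = 14675 + 3575 = 18250)
16876/G + A(114, 35)/(-46285) = 16876/18250 + 35/(-46285) = 16876*(1/18250) + 35*(-1/46285) = 8438/9125 - 7/9257 = 78046691/84470125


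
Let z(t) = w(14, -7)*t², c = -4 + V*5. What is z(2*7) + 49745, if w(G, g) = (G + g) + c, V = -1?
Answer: 49353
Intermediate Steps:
c = -9 (c = -4 - 1*5 = -4 - 5 = -9)
w(G, g) = -9 + G + g (w(G, g) = (G + g) - 9 = -9 + G + g)
z(t) = -2*t² (z(t) = (-9 + 14 - 7)*t² = -2*t²)
z(2*7) + 49745 = -2*(2*7)² + 49745 = -2*14² + 49745 = -2*196 + 49745 = -392 + 49745 = 49353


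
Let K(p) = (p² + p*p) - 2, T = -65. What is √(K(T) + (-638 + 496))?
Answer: √8306 ≈ 91.137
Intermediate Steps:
K(p) = -2 + 2*p² (K(p) = (p² + p²) - 2 = 2*p² - 2 = -2 + 2*p²)
√(K(T) + (-638 + 496)) = √((-2 + 2*(-65)²) + (-638 + 496)) = √((-2 + 2*4225) - 142) = √((-2 + 8450) - 142) = √(8448 - 142) = √8306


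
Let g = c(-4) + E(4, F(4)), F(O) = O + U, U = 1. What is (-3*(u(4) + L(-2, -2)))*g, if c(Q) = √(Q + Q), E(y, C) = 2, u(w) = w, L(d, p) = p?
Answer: -12 - 12*I*√2 ≈ -12.0 - 16.971*I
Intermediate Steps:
F(O) = 1 + O (F(O) = O + 1 = 1 + O)
c(Q) = √2*√Q (c(Q) = √(2*Q) = √2*√Q)
g = 2 + 2*I*√2 (g = √2*√(-4) + 2 = √2*(2*I) + 2 = 2*I*√2 + 2 = 2 + 2*I*√2 ≈ 2.0 + 2.8284*I)
(-3*(u(4) + L(-2, -2)))*g = (-3*(4 - 2))*(2 + 2*I*√2) = (-3*2)*(2 + 2*I*√2) = -6*(2 + 2*I*√2) = -12 - 12*I*√2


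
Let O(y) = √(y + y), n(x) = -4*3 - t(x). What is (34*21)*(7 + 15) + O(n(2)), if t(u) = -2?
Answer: 15708 + 2*I*√5 ≈ 15708.0 + 4.4721*I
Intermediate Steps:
n(x) = -10 (n(x) = -4*3 - 1*(-2) = -12 + 2 = -10)
O(y) = √2*√y (O(y) = √(2*y) = √2*√y)
(34*21)*(7 + 15) + O(n(2)) = (34*21)*(7 + 15) + √2*√(-10) = 714*22 + √2*(I*√10) = 15708 + 2*I*√5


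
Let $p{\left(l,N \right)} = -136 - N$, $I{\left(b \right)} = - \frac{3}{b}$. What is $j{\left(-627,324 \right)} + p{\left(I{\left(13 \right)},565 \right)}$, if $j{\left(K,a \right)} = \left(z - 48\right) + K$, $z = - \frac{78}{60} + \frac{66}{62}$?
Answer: $- \frac{426633}{310} \approx -1376.2$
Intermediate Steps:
$z = - \frac{73}{310}$ ($z = \left(-78\right) \frac{1}{60} + 66 \cdot \frac{1}{62} = - \frac{13}{10} + \frac{33}{31} = - \frac{73}{310} \approx -0.23548$)
$j{\left(K,a \right)} = - \frac{14953}{310} + K$ ($j{\left(K,a \right)} = \left(- \frac{73}{310} - 48\right) + K = - \frac{14953}{310} + K$)
$j{\left(-627,324 \right)} + p{\left(I{\left(13 \right)},565 \right)} = \left(- \frac{14953}{310} - 627\right) - 701 = - \frac{209323}{310} - 701 = - \frac{426633}{310}$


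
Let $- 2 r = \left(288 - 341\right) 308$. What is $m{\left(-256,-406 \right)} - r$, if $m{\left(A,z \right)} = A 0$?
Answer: $-8162$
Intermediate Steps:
$m{\left(A,z \right)} = 0$
$r = 8162$ ($r = - \frac{\left(288 - 341\right) 308}{2} = - \frac{\left(-53\right) 308}{2} = \left(- \frac{1}{2}\right) \left(-16324\right) = 8162$)
$m{\left(-256,-406 \right)} - r = 0 - 8162 = -8162$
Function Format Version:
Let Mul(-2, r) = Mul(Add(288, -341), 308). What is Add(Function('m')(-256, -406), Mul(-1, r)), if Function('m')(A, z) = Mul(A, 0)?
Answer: -8162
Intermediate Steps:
Function('m')(A, z) = 0
r = 8162 (r = Mul(Rational(-1, 2), Mul(Add(288, -341), 308)) = Mul(Rational(-1, 2), Mul(-53, 308)) = Mul(Rational(-1, 2), -16324) = 8162)
Add(Function('m')(-256, -406), Mul(-1, r)) = Add(0, Mul(-1, 8162)) = Add(0, -8162) = -8162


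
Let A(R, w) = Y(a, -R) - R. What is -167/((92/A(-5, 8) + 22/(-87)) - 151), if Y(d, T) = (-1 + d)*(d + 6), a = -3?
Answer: 101703/100117 ≈ 1.0158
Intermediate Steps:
Y(d, T) = (-1 + d)*(6 + d)
A(R, w) = -12 - R (A(R, w) = (-6 + (-3)² + 5*(-3)) - R = (-6 + 9 - 15) - R = -12 - R)
-167/((92/A(-5, 8) + 22/(-87)) - 151) = -167/((92/(-12 - 1*(-5)) + 22/(-87)) - 151) = -167/((92/(-12 + 5) + 22*(-1/87)) - 151) = -167/((92/(-7) - 22/87) - 151) = -167/((92*(-⅐) - 22/87) - 151) = -167/((-92/7 - 22/87) - 151) = -167/(-8158/609 - 151) = -167/(-100117/609) = -167*(-609/100117) = 101703/100117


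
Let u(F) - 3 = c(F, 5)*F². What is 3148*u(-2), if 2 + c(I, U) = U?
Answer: 47220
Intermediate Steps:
c(I, U) = -2 + U
u(F) = 3 + 3*F² (u(F) = 3 + (-2 + 5)*F² = 3 + 3*F²)
3148*u(-2) = 3148*(3 + 3*(-2)²) = 3148*(3 + 3*4) = 3148*(3 + 12) = 3148*15 = 47220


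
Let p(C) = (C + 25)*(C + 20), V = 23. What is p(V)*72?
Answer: 148608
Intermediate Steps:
p(C) = (20 + C)*(25 + C) (p(C) = (25 + C)*(20 + C) = (20 + C)*(25 + C))
p(V)*72 = (500 + 23**2 + 45*23)*72 = (500 + 529 + 1035)*72 = 2064*72 = 148608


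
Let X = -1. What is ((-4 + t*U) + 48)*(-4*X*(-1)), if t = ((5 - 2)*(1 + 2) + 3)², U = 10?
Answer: -5936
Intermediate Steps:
t = 144 (t = (3*3 + 3)² = (9 + 3)² = 12² = 144)
((-4 + t*U) + 48)*(-4*X*(-1)) = ((-4 + 144*10) + 48)*(-4*(-1)*(-1)) = ((-4 + 1440) + 48)*(4*(-1)) = (1436 + 48)*(-4) = 1484*(-4) = -5936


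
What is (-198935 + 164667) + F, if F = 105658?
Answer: 71390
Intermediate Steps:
(-198935 + 164667) + F = (-198935 + 164667) + 105658 = -34268 + 105658 = 71390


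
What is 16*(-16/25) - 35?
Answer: -1131/25 ≈ -45.240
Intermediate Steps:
16*(-16/25) - 35 = -256/25 - 35 = -1131/25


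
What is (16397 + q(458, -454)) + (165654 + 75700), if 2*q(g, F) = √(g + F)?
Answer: 257752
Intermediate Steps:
q(g, F) = √(F + g)/2 (q(g, F) = √(g + F)/2 = √(F + g)/2)
(16397 + q(458, -454)) + (165654 + 75700) = (16397 + √(-454 + 458)/2) + (165654 + 75700) = (16397 + √4/2) + 241354 = (16397 + (½)*2) + 241354 = (16397 + 1) + 241354 = 16398 + 241354 = 257752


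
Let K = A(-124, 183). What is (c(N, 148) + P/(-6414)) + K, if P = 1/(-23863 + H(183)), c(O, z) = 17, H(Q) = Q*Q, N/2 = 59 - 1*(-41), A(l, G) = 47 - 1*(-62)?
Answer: 7779386663/61741164 ≈ 126.00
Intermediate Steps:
A(l, G) = 109 (A(l, G) = 47 + 62 = 109)
K = 109
N = 200 (N = 2*(59 - 1*(-41)) = 2*(59 + 41) = 2*100 = 200)
H(Q) = Q**2
P = 1/9626 (P = 1/(-23863 + 183**2) = 1/(-23863 + 33489) = 1/9626 ≈ 0.00010389)
(c(N, 148) + P/(-6414)) + K = (17 + (1/9626)/(-6414)) + 109 = (17 + (1/9626)*(-1/6414)) + 109 = (17 - 1/61741164) + 109 = 1049599787/61741164 + 109 = 7779386663/61741164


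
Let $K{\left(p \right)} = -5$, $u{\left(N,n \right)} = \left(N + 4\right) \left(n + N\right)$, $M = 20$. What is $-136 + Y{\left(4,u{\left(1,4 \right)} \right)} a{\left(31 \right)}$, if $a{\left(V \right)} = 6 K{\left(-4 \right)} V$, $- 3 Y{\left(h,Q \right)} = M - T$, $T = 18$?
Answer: $484$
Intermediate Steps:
$u{\left(N,n \right)} = \left(4 + N\right) \left(N + n\right)$
$Y{\left(h,Q \right)} = - \frac{2}{3}$ ($Y{\left(h,Q \right)} = - \frac{20 - 18}{3} = \left(- \frac{1}{3}\right) 2 = - \frac{2}{3}$)
$a{\left(V \right)} = - 30 V$ ($a{\left(V \right)} = 6 \left(-5\right) V = - 30 V$)
$-136 + Y{\left(4,u{\left(1,4 \right)} \right)} a{\left(31 \right)} = -136 - \frac{2 \left(\left(-30\right) 31\right)}{3} = -136 - -620 = -136 + 620 = 484$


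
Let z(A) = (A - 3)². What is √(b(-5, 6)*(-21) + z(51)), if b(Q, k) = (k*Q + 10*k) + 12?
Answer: 3*√158 ≈ 37.709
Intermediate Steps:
b(Q, k) = 12 + 10*k + Q*k (b(Q, k) = (Q*k + 10*k) + 12 = (10*k + Q*k) + 12 = 12 + 10*k + Q*k)
z(A) = (-3 + A)²
√(b(-5, 6)*(-21) + z(51)) = √((12 + 10*6 - 5*6)*(-21) + (-3 + 51)²) = √((12 + 60 - 30)*(-21) + 48²) = √(42*(-21) + 2304) = √(-882 + 2304) = √1422 = 3*√158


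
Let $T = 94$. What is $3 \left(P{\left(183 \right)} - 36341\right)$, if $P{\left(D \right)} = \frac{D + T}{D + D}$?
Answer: $- \frac{13300529}{122} \approx -1.0902 \cdot 10^{5}$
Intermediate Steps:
$P{\left(D \right)} = \frac{94 + D}{2 D}$ ($P{\left(D \right)} = \frac{D + 94}{D + D} = \frac{94 + D}{2 D}$)
$3 \left(P{\left(183 \right)} - 36341\right) = 3 \left(\frac{94 + 183}{2 \cdot 183} - 36341\right) = 3 \left(\frac{1}{2} \cdot \frac{1}{183} \cdot 277 - 36341\right) = 3 \left(\frac{277}{366} - 36341\right) = 3 \left(- \frac{13300529}{366}\right) = - \frac{13300529}{122}$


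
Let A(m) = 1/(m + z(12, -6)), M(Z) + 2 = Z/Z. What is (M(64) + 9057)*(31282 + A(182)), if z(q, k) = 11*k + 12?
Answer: 1133159451/4 ≈ 2.8329e+8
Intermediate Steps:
M(Z) = -1 (M(Z) = -2 + Z/Z = -2 + 1 = -1)
z(q, k) = 12 + 11*k
A(m) = 1/(-54 + m) (A(m) = 1/(m + (12 + 11*(-6))) = 1/(m + (12 - 66)) = 1/(m - 54) = 1/(-54 + m))
(M(64) + 9057)*(31282 + A(182)) = (-1 + 9057)*(31282 + 1/(-54 + 182)) = 9056*(31282 + 1/128) = 9056*(4004097/128) = 1133159451/4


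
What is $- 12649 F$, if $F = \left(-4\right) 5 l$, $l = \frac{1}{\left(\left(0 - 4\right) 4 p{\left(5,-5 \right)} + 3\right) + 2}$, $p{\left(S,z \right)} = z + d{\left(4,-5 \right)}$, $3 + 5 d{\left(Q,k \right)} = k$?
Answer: $\frac{180700}{79} \approx 2287.3$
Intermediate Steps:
$d{\left(Q,k \right)} = - \frac{3}{5} + \frac{k}{5}$
$p{\left(S,z \right)} = - \frac{8}{5} + z$ ($p{\left(S,z \right)} = z + \left(- \frac{3}{5} + \frac{1}{5} \left(-5\right)\right) = z - \frac{8}{5} = - \frac{8}{5} + z$)
$l = \frac{5}{553}$ ($l = \frac{1}{\left(\left(0 - 4\right) 4 \left(- \frac{8}{5} - 5\right) + 3\right) + 2} = \frac{1}{\left(\left(-4\right) 4 \left(- \frac{33}{5}\right) + 3\right) + 2} = \frac{1}{\left(\left(-16\right) \left(- \frac{33}{5}\right) + 3\right) + 2} = \frac{1}{\left(\frac{528}{5} + 3\right) + 2} = \frac{1}{\frac{543}{5} + 2} = \frac{1}{\frac{553}{5}} = \frac{5}{553} \approx 0.0090416$)
$F = - \frac{100}{553}$ ($F = \left(-4\right) 5 \cdot \frac{5}{553} = \left(-20\right) \frac{5}{553} = - \frac{100}{553} \approx -0.18083$)
$- 12649 F = \left(-12649\right) \left(- \frac{100}{553}\right) = \frac{180700}{79}$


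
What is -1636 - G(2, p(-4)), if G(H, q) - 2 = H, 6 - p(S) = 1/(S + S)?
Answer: -1640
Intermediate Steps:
p(S) = 6 - 1/(2*S) (p(S) = 6 - 1/(S + S) = 6 - 1/(2*S))
G(H, q) = 2 + H
-1636 - G(2, p(-4)) = -1636 - (2 + 2) = -1636 - 1*4 = -1636 - 4 = -1640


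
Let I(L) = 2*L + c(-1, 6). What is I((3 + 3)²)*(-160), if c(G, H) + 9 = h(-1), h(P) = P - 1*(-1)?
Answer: -10080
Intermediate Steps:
h(P) = 1 + P (h(P) = P + 1 = 1 + P)
c(G, H) = -9 (c(G, H) = -9 + (1 - 1) = -9 + 0 = -9)
I(L) = -9 + 2*L (I(L) = 2*L - 9 = -9 + 2*L)
I((3 + 3)²)*(-160) = (-9 + 2*(3 + 3)²)*(-160) = (-9 + 2*6²)*(-160) = (-9 + 2*36)*(-160) = (-9 + 72)*(-160) = 63*(-160) = -10080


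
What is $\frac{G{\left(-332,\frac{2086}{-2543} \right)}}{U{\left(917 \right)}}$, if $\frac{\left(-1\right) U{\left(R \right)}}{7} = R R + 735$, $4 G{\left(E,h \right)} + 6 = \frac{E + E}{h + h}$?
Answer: $- \frac{51985}{3072348412} \approx -1.692 \cdot 10^{-5}$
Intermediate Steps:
$G{\left(E,h \right)} = - \frac{3}{2} + \frac{E}{4 h}$ ($G{\left(E,h \right)} = - \frac{3}{2} + \frac{\left(E + E\right) \frac{1}{h + h}}{4} = - \frac{3}{2} + \frac{2 E \frac{1}{2 h}}{4} = - \frac{3}{2} + \frac{E \frac{1}{h}}{4} = - \frac{3}{2} + \frac{E}{4 h}$)
$U{\left(R \right)} = -5145 - 7 R^{2}$ ($U{\left(R \right)} = - 7 \left(R R + 735\right) = - 7 \left(R^{2} + 735\right) = - 7 \left(735 + R^{2}\right) = -5145 - 7 R^{2}$)
$\frac{G{\left(-332,\frac{2086}{-2543} \right)}}{U{\left(917 \right)}} = \frac{\frac{1}{4} \frac{1}{2086 \frac{1}{-2543}} \left(-332 - 6 \frac{2086}{-2543}\right)}{-5145 - 7 \cdot 917^{2}} = \frac{\frac{1}{4} \frac{1}{2086 \left(- \frac{1}{2543}\right)} \left(-332 - 6 \cdot 2086 \left(- \frac{1}{2543}\right)\right)}{-5145 - 5886223} = \frac{\frac{1}{4} \frac{1}{- \frac{2086}{2543}} \left(-332 - - \frac{12516}{2543}\right)}{-5145 - 5886223} = \frac{\frac{1}{4} \left(- \frac{2543}{2086}\right) \left(-332 + \frac{12516}{2543}\right)}{-5891368} = \frac{1}{4} \left(- \frac{2543}{2086}\right) \left(- \frac{831760}{2543}\right) \left(- \frac{1}{5891368}\right) = \frac{103970}{1043} \left(- \frac{1}{5891368}\right) = - \frac{51985}{3072348412}$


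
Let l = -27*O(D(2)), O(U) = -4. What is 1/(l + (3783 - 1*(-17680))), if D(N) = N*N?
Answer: 1/21571 ≈ 4.6359e-5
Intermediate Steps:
D(N) = N²
l = 108 (l = -27*(-4) = 108)
1/(l + (3783 - 1*(-17680))) = 1/(108 + (3783 - 1*(-17680))) = 1/(108 + (3783 + 17680)) = 1/(108 + 21463) = 1/21571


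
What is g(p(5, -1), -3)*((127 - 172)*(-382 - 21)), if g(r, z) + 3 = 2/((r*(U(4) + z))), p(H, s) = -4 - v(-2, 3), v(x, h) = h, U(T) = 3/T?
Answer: -364715/7 ≈ -52102.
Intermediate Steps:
p(H, s) = -7 (p(H, s) = -4 - 1*3 = -4 - 3 = -7)
g(r, z) = -3 + 2/(r*(¾ + z)) (g(r, z) = -3 + 2/((r*(3/4 + z))) = -3 + 2/((r*(3*(¼) + z))) = -3 + 2/((r*(¾ + z))) = -3 + 2*(1/(r*(¾ + z))) = -3 + 2/(r*(¾ + z)))
g(p(5, -1), -3)*((127 - 172)*(-382 - 21)) = ((8 - 9*(-7) - 12*(-7)*(-3))/((-7)*(3 + 4*(-3))))*((127 - 172)*(-382 - 21)) = (-(8 + 63 - 252)/(7*(3 - 12)))*(-45*(-403)) = -⅐*(-181)/(-9)*18135 = -⅐*(-⅑)*(-181)*18135 = -181/63*18135 = -364715/7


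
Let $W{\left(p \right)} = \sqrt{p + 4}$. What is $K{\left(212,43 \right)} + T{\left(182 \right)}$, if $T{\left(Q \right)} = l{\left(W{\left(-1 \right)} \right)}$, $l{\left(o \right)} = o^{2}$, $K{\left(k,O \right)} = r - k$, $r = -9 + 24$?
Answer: $-194$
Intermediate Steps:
$r = 15$
$K{\left(k,O \right)} = 15 - k$
$W{\left(p \right)} = \sqrt{4 + p}$
$T{\left(Q \right)} = 3$ ($T{\left(Q \right)} = \left(\sqrt{4 - 1}\right)^{2} = \left(\sqrt{3}\right)^{2} = 3$)
$K{\left(212,43 \right)} + T{\left(182 \right)} = \left(15 - 212\right) + 3 = -197 + 3 = -194$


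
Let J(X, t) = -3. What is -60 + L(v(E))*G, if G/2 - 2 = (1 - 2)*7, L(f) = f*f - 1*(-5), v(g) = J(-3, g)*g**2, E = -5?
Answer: -56360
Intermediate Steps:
v(g) = -3*g**2
L(f) = 5 + f**2 (L(f) = f**2 + 5 = 5 + f**2)
G = -10 (G = 4 + 2*((1 - 2)*7) = 4 + 2*(-1*7) = 4 + 2*(-7) = 4 - 14 = -10)
-60 + L(v(E))*G = -60 + (5 + (-3*(-5)**2)**2)*(-10) = -60 + (5 + (-3*25)**2)*(-10) = -60 + (5 + (-75)**2)*(-10) = -60 + (5 + 5625)*(-10) = -60 + 5630*(-10) = -60 - 56300 = -56360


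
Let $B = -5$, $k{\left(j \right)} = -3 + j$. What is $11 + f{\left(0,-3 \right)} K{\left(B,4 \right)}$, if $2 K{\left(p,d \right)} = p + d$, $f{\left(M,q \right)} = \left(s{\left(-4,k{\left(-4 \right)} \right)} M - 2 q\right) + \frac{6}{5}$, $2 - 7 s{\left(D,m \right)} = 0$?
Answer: $\frac{37}{5} \approx 7.4$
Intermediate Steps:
$s{\left(D,m \right)} = \frac{2}{7}$ ($s{\left(D,m \right)} = \frac{2}{7} - 0 = \frac{2}{7} + 0 = \frac{2}{7}$)
$f{\left(M,q \right)} = \frac{6}{5} - 2 q + \frac{2 M}{7}$ ($f{\left(M,q \right)} = \left(\frac{2 M}{7} - 2 q\right) + \frac{6}{5} = \left(- 2 q + \frac{2 M}{7}\right) + 6 \cdot \frac{1}{5} = \left(- 2 q + \frac{2 M}{7}\right) + \frac{6}{5} = \frac{6}{5} - 2 q + \frac{2 M}{7}$)
$K{\left(p,d \right)} = \frac{d}{2} + \frac{p}{2}$ ($K{\left(p,d \right)} = \frac{p + d}{2} = \frac{d + p}{2} = \frac{d}{2} + \frac{p}{2}$)
$11 + f{\left(0,-3 \right)} K{\left(B,4 \right)} = 11 + \left(\frac{6}{5} - -6 + \frac{2}{7} \cdot 0\right) \left(\frac{1}{2} \cdot 4 + \frac{1}{2} \left(-5\right)\right) = 11 + \left(\frac{6}{5} + 6 + 0\right) \left(2 - \frac{5}{2}\right) = 11 + \frac{36}{5} \left(- \frac{1}{2}\right) = 11 - \frac{18}{5} = \frac{37}{5}$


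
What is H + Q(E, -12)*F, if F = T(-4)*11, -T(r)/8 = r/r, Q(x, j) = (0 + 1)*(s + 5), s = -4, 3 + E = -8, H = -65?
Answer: -153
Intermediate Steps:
E = -11 (E = -3 - 8 = -11)
Q(x, j) = 1 (Q(x, j) = (0 + 1)*(-4 + 5) = 1*1 = 1)
T(r) = -8 (T(r) = -8*r/r = -8*1 = -8)
F = -88 (F = -8*11 = -88)
H + Q(E, -12)*F = -65 + 1*(-88) = -65 - 88 = -153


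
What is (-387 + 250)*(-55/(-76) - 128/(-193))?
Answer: -2786991/14668 ≈ -190.00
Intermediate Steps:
(-387 + 250)*(-55/(-76) - 128/(-193)) = -137*(-55*(-1/76) - 128*(-1/193)) = -137*(55/76 + 128/193) = -137*20343/14668 = -2786991/14668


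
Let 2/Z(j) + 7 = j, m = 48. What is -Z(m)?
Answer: -2/41 ≈ -0.048781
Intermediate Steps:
Z(j) = 2/(-7 + j)
-Z(m) = -2/(-7 + 48) = -2/41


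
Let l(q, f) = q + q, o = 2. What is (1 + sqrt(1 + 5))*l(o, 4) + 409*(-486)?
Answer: -198770 + 4*sqrt(6) ≈ -1.9876e+5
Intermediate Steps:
l(q, f) = 2*q
(1 + sqrt(1 + 5))*l(o, 4) + 409*(-486) = (1 + sqrt(1 + 5))*(2*2) + 409*(-486) = (1 + sqrt(6))*4 - 198774 = (4 + 4*sqrt(6)) - 198774 = -198770 + 4*sqrt(6)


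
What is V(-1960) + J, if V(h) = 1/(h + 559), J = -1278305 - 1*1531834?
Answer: -3937004740/1401 ≈ -2.8101e+6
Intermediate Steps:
J = -2810139 (J = -1278305 - 1531834 = -2810139)
V(h) = 1/(559 + h)
V(-1960) + J = 1/(559 - 1960) - 2810139 = 1/(-1401) - 2810139 = -1/1401 - 2810139 = -3937004740/1401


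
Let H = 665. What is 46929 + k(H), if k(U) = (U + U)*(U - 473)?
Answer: 302289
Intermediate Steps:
k(U) = 2*U*(-473 + U) (k(U) = (2*U)*(-473 + U) = 2*U*(-473 + U))
46929 + k(H) = 46929 + 2*665*(-473 + 665) = 46929 + 2*665*192 = 46929 + 255360 = 302289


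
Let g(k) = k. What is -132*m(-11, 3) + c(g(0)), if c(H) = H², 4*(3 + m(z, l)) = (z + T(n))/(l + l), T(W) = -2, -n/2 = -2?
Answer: 935/2 ≈ 467.50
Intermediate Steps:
n = 4 (n = -2*(-2) = 4)
m(z, l) = -3 + (-2 + z)/(8*l) (m(z, l) = -3 + ((z - 2)/(l + l))/4 = -3 + ((-2 + z)/((2*l)))/4 = -3 + ((-2 + z)*(1/(2*l)))/4 = -3 + ((-2 + z)/(2*l))/4 = -3 + (-2 + z)/(8*l))
-132*m(-11, 3) + c(g(0)) = -33*(-2 - 11 - 24*3)/(2*3) + 0² = -33*(-2 - 11 - 72)/(2*3) + 0 = -33*(-85)/(2*3) + 0 = -132*(-85/24) + 0 = 935/2 + 0 = 935/2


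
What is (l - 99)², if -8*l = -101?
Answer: 477481/64 ≈ 7460.6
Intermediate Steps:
l = 101/8 (l = -⅛*(-101) = 101/8 ≈ 12.625)
(l - 99)² = (101/8 - 99)² = (-691/8)² = 477481/64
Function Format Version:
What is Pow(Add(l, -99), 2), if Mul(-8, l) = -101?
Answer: Rational(477481, 64) ≈ 7460.6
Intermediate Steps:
l = Rational(101, 8) (l = Mul(Rational(-1, 8), -101) = Rational(101, 8) ≈ 12.625)
Pow(Add(l, -99), 2) = Pow(Add(Rational(101, 8), -99), 2) = Pow(Rational(-691, 8), 2) = Rational(477481, 64)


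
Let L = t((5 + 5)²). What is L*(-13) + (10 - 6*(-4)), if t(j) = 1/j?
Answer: 3387/100 ≈ 33.870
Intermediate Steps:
L = 1/100 (L = 1/((5 + 5)²) = 1/(10²) = 1/100 ≈ 0.010000)
L*(-13) + (10 - 6*(-4)) = (1/100)*(-13) + (10 - 6*(-4)) = -13/100 + (10 + 24) = -13/100 + 34 = 3387/100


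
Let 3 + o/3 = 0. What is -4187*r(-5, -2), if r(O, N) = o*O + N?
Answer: -180041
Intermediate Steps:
o = -9 (o = -9 + 3*0 = -9 + 0 = -9)
r(O, N) = N - 9*O (r(O, N) = -9*O + N = N - 9*O)
-4187*r(-5, -2) = -4187*(-2 - 9*(-5)) = -4187*(-2 + 45) = -4187*43 = -180041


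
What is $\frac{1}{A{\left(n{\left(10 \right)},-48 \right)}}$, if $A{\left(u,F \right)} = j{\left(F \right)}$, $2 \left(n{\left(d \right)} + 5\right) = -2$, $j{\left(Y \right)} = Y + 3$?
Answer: $- \frac{1}{45} \approx -0.022222$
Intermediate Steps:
$j{\left(Y \right)} = 3 + Y$
$n{\left(d \right)} = -6$ ($n{\left(d \right)} = -5 + \frac{1}{2} \left(-2\right) = -5 - 1 = -6$)
$A{\left(u,F \right)} = 3 + F$
$\frac{1}{A{\left(n{\left(10 \right)},-48 \right)}} = \frac{1}{3 - 48} = \frac{1}{-45} = - \frac{1}{45}$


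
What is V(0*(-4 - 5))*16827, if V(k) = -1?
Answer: -16827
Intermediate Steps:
V(0*(-4 - 5))*16827 = -1*16827 = -16827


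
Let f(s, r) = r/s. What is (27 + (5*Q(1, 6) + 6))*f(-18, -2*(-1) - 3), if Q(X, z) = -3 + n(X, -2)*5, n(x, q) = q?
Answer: -16/9 ≈ -1.7778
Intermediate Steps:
Q(X, z) = -13 (Q(X, z) = -3 - 2*5 = -3 - 10 = -13)
(27 + (5*Q(1, 6) + 6))*f(-18, -2*(-1) - 3) = (27 + (5*(-13) + 6))*((-2*(-1) - 3)/(-18)) = (27 + (-65 + 6))*((2 - 3)*(-1/18)) = (27 - 59)*(-1*(-1/18)) = -32*1/18 = -16/9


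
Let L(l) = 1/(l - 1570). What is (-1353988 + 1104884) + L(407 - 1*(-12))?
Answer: -286718705/1151 ≈ -2.4910e+5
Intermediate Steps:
L(l) = 1/(-1570 + l)
(-1353988 + 1104884) + L(407 - 1*(-12)) = (-1353988 + 1104884) + 1/(-1570 + (407 - 1*(-12))) = -249104 + 1/(-1570 + (407 + 12)) = -249104 + 1/(-1570 + 419) = -249104 + 1/(-1151) = -249104 - 1/1151 = -286718705/1151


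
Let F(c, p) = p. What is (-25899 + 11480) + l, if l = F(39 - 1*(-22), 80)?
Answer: -14339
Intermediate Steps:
l = 80
(-25899 + 11480) + l = (-25899 + 11480) + 80 = -14419 + 80 = -14339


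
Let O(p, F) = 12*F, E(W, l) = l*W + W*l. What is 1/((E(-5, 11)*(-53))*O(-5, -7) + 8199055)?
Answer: 1/7709335 ≈ 1.2971e-7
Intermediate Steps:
E(W, l) = 2*W*l (E(W, l) = W*l + W*l = 2*W*l)
1/((E(-5, 11)*(-53))*O(-5, -7) + 8199055) = 1/(((2*(-5)*11)*(-53))*(12*(-7)) + 8199055) = 1/(-110*(-53)*(-84) + 8199055) = 1/(5830*(-84) + 8199055) = 1/(-489720 + 8199055) = 1/7709335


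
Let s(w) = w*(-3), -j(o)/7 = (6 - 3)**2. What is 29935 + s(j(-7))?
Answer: 30124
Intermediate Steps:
j(o) = -63 (j(o) = -7*(6 - 3)**2 = -7*3**2 = -7*9 = -63)
s(w) = -3*w
29935 + s(j(-7)) = 29935 - 3*(-63) = 29935 + 189 = 30124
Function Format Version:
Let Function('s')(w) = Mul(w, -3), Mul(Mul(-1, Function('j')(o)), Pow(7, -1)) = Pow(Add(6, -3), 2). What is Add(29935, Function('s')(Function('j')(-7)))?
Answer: 30124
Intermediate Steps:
Function('j')(o) = -63 (Function('j')(o) = Mul(-7, Pow(Add(6, -3), 2)) = Mul(-7, Pow(3, 2)) = Mul(-7, 9) = -63)
Function('s')(w) = Mul(-3, w)
Add(29935, Function('s')(Function('j')(-7))) = Add(29935, Mul(-3, -63)) = Add(29935, 189) = 30124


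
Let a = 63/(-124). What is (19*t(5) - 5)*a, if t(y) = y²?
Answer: -14805/62 ≈ -238.79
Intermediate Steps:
a = -63/124 (a = 63*(-1/124) = -63/124 ≈ -0.50806)
(19*t(5) - 5)*a = (19*5² - 5)*(-63/124) = (19*25 - 5)*(-63/124) = (475 - 5)*(-63/124) = 470*(-63/124) = -14805/62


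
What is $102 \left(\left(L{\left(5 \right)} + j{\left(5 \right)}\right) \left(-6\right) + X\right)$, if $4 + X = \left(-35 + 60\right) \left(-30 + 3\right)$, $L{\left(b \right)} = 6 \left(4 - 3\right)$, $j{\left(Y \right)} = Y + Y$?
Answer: $-79050$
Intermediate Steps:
$j{\left(Y \right)} = 2 Y$
$L{\left(b \right)} = 6$ ($L{\left(b \right)} = 6 \cdot 1 = 6$)
$X = -679$ ($X = -4 + \left(-35 + 60\right) \left(-30 + 3\right) = -4 + 25 \left(-27\right) = -4 - 675 = -679$)
$102 \left(\left(L{\left(5 \right)} + j{\left(5 \right)}\right) \left(-6\right) + X\right) = 102 \left(\left(6 + 2 \cdot 5\right) \left(-6\right) - 679\right) = 102 \left(\left(6 + 10\right) \left(-6\right) - 679\right) = 102 \left(16 \left(-6\right) - 679\right) = 102 \left(-96 - 679\right) = 102 \left(-775\right) = -79050$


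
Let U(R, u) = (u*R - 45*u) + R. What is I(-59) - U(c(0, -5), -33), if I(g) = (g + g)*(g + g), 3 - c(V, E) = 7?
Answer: 12311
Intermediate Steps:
c(V, E) = -4 (c(V, E) = 3 - 1*7 = 3 - 7 = -4)
U(R, u) = R - 45*u + R*u (U(R, u) = (R*u - 45*u) + R = (-45*u + R*u) + R = R - 45*u + R*u)
I(g) = 4*g² (I(g) = (2*g)*(2*g) = 4*g²)
I(-59) - U(c(0, -5), -33) = 4*(-59)² - (-4 - 45*(-33) - 4*(-33)) = 4*3481 - (-4 + 1485 + 132) = 13924 - 1*1613 = 13924 - 1613 = 12311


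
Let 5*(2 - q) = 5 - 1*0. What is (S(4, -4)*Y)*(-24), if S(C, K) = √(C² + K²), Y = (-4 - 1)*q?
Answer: 480*√2 ≈ 678.82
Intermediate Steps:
q = 1 (q = 2 - (5 - 1*0)/5 = 2 - (5 + 0)/5 = 2 - ⅕*5 = 2 - 1 = 1)
Y = -5 (Y = (-4 - 1)*1 = -5*1 = -5)
(S(4, -4)*Y)*(-24) = (√(4² + (-4)²)*(-5))*(-24) = (√(16 + 16)*(-5))*(-24) = (√32*(-5))*(-24) = ((4*√2)*(-5))*(-24) = -20*√2*(-24) = 480*√2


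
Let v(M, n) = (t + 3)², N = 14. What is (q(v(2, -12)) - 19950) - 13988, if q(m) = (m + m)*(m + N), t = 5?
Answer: -23954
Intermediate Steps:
v(M, n) = 64 (v(M, n) = (5 + 3)² = 8² = 64)
q(m) = 2*m*(14 + m) (q(m) = (m + m)*(m + 14) = (2*m)*(14 + m) = 2*m*(14 + m))
(q(v(2, -12)) - 19950) - 13988 = (2*64*(14 + 64) - 19950) - 13988 = (2*64*78 - 19950) - 13988 = (9984 - 19950) - 13988 = -9966 - 13988 = -23954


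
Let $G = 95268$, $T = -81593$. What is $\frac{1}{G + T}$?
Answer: $\frac{1}{13675} \approx 7.3126 \cdot 10^{-5}$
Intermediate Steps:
$\frac{1}{G + T} = \frac{1}{95268 - 81593} = \frac{1}{13675}$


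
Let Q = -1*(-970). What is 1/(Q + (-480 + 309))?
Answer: 1/799 ≈ 0.0012516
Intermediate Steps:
Q = 970
1/(Q + (-480 + 309)) = 1/(970 + (-480 + 309)) = 1/(970 - 171) = 1/799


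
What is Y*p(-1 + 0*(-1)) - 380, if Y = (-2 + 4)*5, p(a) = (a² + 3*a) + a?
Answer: -410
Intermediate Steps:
p(a) = a² + 4*a
Y = 10 (Y = 2*5 = 10)
Y*p(-1 + 0*(-1)) - 380 = 10*((-1 + 0*(-1))*(4 + (-1 + 0*(-1)))) - 380 = 10*((-1 + 0)*(4 + (-1 + 0))) - 380 = 10*(-(4 - 1)) - 380 = 10*(-1*3) - 380 = 10*(-3) - 380 = -30 - 380 = -410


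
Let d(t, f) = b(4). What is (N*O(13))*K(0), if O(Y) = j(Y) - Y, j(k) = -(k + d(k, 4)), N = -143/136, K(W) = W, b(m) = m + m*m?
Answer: 0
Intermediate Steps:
b(m) = m + m²
d(t, f) = 20 (d(t, f) = 4*(1 + 4) = 4*5 = 20)
N = -143/136 (N = -143*1/136 = -143/136 ≈ -1.0515)
j(k) = -20 - k (j(k) = -(k + 20) = -(20 + k) = -20 - k)
O(Y) = -20 - 2*Y (O(Y) = (-20 - Y) - Y = -20 - 2*Y)
(N*O(13))*K(0) = -143*(-20 - 2*13)/136*0 = -143*(-20 - 26)/136*0 = -143/136*(-46)*0 = (3289/68)*0 = 0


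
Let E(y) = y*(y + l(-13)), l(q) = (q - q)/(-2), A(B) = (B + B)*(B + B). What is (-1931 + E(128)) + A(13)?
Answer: 15129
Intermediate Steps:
A(B) = 4*B**2 (A(B) = (2*B)*(2*B) = 4*B**2)
l(q) = 0 (l(q) = 0*(-1/2) = 0)
E(y) = y**2 (E(y) = y*(y + 0) = y*y = y**2)
(-1931 + E(128)) + A(13) = (-1931 + 128**2) + 4*13**2 = (-1931 + 16384) + 4*169 = 14453 + 676 = 15129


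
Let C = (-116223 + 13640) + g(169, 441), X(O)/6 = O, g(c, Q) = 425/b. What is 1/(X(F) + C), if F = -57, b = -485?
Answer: -97/9983810 ≈ -9.7157e-6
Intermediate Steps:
g(c, Q) = -85/97 (g(c, Q) = 425/(-485) = 425*(-1/485) = -85/97)
X(O) = 6*O
C = -9950636/97 (C = (-116223 + 13640) - 85/97 = -102583 - 85/97 = -9950636/97 ≈ -1.0258e+5)
1/(X(F) + C) = 1/(6*(-57) - 9950636/97) = 1/(-342 - 9950636/97) = 1/(-9983810/97) = -97/9983810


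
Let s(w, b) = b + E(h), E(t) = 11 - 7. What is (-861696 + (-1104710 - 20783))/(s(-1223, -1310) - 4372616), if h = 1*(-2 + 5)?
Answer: 1987189/4373922 ≈ 0.45433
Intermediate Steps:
h = 3 (h = 1*3 = 3)
E(t) = 4
s(w, b) = 4 + b (s(w, b) = b + 4 = 4 + b)
(-861696 + (-1104710 - 20783))/(s(-1223, -1310) - 4372616) = (-861696 + (-1104710 - 20783))/((4 - 1310) - 4372616) = (-861696 - 1125493)/(-1306 - 4372616) = -1987189/(-4373922) = -1987189*(-1/4373922) = 1987189/4373922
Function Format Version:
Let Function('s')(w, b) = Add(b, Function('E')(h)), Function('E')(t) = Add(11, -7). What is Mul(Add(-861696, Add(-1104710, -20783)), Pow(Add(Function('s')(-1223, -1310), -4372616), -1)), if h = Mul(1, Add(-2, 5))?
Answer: Rational(1987189, 4373922) ≈ 0.45433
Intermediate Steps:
h = 3 (h = Mul(1, 3) = 3)
Function('E')(t) = 4
Function('s')(w, b) = Add(4, b) (Function('s')(w, b) = Add(b, 4) = Add(4, b))
Mul(Add(-861696, Add(-1104710, -20783)), Pow(Add(Function('s')(-1223, -1310), -4372616), -1)) = Mul(Add(-861696, Add(-1104710, -20783)), Pow(Add(Add(4, -1310), -4372616), -1)) = Mul(Add(-861696, -1125493), Pow(Add(-1306, -4372616), -1)) = Mul(-1987189, Pow(-4373922, -1)) = Mul(-1987189, Rational(-1, 4373922)) = Rational(1987189, 4373922)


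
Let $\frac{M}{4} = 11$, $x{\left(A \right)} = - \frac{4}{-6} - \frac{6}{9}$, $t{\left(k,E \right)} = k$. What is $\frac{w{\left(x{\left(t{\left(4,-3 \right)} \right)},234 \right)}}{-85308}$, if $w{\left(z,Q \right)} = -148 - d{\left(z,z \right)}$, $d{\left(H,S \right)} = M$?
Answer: $\frac{16}{7109} \approx 0.0022507$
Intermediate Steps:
$x{\left(A \right)} = 0$ ($x{\left(A \right)} = \left(-4\right) \left(- \frac{1}{6}\right) - \frac{2}{3} = \frac{2}{3} - \frac{2}{3} = 0$)
$M = 44$ ($M = 4 \cdot 11 = 44$)
$d{\left(H,S \right)} = 44$
$w{\left(z,Q \right)} = -192$ ($w{\left(z,Q \right)} = -148 - 44 = -192$)
$\frac{w{\left(x{\left(t{\left(4,-3 \right)} \right)},234 \right)}}{-85308} = - \frac{192}{-85308} = \left(-192\right) \left(- \frac{1}{85308}\right) = \frac{16}{7109}$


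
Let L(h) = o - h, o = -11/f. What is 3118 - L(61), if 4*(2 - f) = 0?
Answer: 6369/2 ≈ 3184.5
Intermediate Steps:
f = 2 (f = 2 - ¼*0 = 2 + 0 = 2)
o = -11/2 ≈ -5.5000
L(h) = -11/2 - h
3118 - L(61) = 3118 - (-11/2 - 1*61) = 3118 - (-11/2 - 61) = 3118 - 1*(-133/2) = 3118 + 133/2 = 6369/2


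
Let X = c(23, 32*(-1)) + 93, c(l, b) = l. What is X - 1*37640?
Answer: -37524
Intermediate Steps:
X = 116 (X = 23 + 93 = 116)
X - 1*37640 = 116 - 1*37640 = 116 - 37640 = -37524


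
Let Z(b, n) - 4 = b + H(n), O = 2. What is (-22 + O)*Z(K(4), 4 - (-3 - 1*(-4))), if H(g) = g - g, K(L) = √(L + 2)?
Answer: -80 - 20*√6 ≈ -128.99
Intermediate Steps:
K(L) = √(2 + L)
H(g) = 0
Z(b, n) = 4 + b (Z(b, n) = 4 + (b + 0) = 4 + b)
(-22 + O)*Z(K(4), 4 - (-3 - 1*(-4))) = (-22 + 2)*(4 + √(2 + 4)) = -20*(4 + √6) = -80 - 20*√6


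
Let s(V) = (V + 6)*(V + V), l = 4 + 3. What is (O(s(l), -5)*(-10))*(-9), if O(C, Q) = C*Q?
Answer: -81900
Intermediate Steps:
l = 7
s(V) = 2*V*(6 + V) (s(V) = (6 + V)*(2*V) = 2*V*(6 + V))
(O(s(l), -5)*(-10))*(-9) = (((2*7*(6 + 7))*(-5))*(-10))*(-9) = (((2*7*13)*(-5))*(-10))*(-9) = ((182*(-5))*(-10))*(-9) = -910*(-10)*(-9) = 9100*(-9) = -81900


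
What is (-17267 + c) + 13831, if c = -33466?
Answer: -36902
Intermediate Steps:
(-17267 + c) + 13831 = (-17267 - 33466) + 13831 = -50733 + 13831 = -36902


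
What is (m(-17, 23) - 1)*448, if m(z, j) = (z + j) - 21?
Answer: -7168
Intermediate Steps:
m(z, j) = -21 + j + z (m(z, j) = (j + z) - 21 = -21 + j + z)
(m(-17, 23) - 1)*448 = ((-21 + 23 - 17) - 1)*448 = (-15 - 1)*448 = -16*448 = -7168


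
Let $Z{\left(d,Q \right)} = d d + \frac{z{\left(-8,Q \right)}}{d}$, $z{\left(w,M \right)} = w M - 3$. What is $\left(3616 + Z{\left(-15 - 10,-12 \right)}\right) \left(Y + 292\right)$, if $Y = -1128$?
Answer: $- \frac{88559152}{25} \approx -3.5424 \cdot 10^{6}$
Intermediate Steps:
$z{\left(w,M \right)} = -3 + M w$ ($z{\left(w,M \right)} = M w - 3 = -3 + M w$)
$Z{\left(d,Q \right)} = d^{2} + \frac{-3 - 8 Q}{d}$ ($Z{\left(d,Q \right)} = d d + \frac{-3 + Q \left(-8\right)}{d} = d^{2} + \frac{-3 - 8 Q}{d}$)
$\left(3616 + Z{\left(-15 - 10,-12 \right)}\right) \left(Y + 292\right) = \left(3616 + \frac{-3 + \left(-15 - 10\right)^{3} - -96}{-15 - 10}\right) \left(-1128 + 292\right) = \left(3616 + \frac{-3 + \left(-25\right)^{3} + 96}{-25}\right) \left(-836\right) = \left(3616 - \frac{-3 - 15625 + 96}{25}\right) \left(-836\right) = \left(3616 - - \frac{15532}{25}\right) \left(-836\right) = \left(3616 + \frac{15532}{25}\right) \left(-836\right) = \frac{105932}{25} \left(-836\right) = - \frac{88559152}{25}$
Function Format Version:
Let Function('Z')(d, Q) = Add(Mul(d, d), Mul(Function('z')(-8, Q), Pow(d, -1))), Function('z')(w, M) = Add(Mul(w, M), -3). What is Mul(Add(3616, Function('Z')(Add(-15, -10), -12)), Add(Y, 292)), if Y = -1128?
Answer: Rational(-88559152, 25) ≈ -3.5424e+6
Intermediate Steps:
Function('z')(w, M) = Add(-3, Mul(M, w)) (Function('z')(w, M) = Add(Mul(M, w), -3) = Add(-3, Mul(M, w)))
Function('Z')(d, Q) = Add(Pow(d, 2), Mul(Pow(d, -1), Add(-3, Mul(-8, Q)))) (Function('Z')(d, Q) = Add(Mul(d, d), Mul(Add(-3, Mul(Q, -8)), Pow(d, -1))) = Add(Pow(d, 2), Mul(Add(-3, Mul(-8, Q)), Pow(d, -1))) = Add(Pow(d, 2), Mul(Pow(d, -1), Add(-3, Mul(-8, Q)))))
Mul(Add(3616, Function('Z')(Add(-15, -10), -12)), Add(Y, 292)) = Mul(Add(3616, Mul(Pow(Add(-15, -10), -1), Add(-3, Pow(Add(-15, -10), 3), Mul(-8, -12)))), Add(-1128, 292)) = Mul(Add(3616, Mul(Pow(-25, -1), Add(-3, Pow(-25, 3), 96))), -836) = Mul(Add(3616, Mul(Rational(-1, 25), Add(-3, -15625, 96))), -836) = Mul(Add(3616, Mul(Rational(-1, 25), -15532)), -836) = Mul(Add(3616, Rational(15532, 25)), -836) = Mul(Rational(105932, 25), -836) = Rational(-88559152, 25)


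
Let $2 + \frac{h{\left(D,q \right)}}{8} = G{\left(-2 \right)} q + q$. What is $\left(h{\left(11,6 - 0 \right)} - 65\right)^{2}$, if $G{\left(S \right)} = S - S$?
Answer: $1089$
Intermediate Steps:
$G{\left(S \right)} = 0$
$h{\left(D,q \right)} = -16 + 8 q$ ($h{\left(D,q \right)} = -16 + 8 \left(0 q + q\right) = -16 + 8 \left(0 + q\right) = -16 + 8 q$)
$\left(h{\left(11,6 - 0 \right)} - 65\right)^{2} = \left(\left(-16 + 8 \left(6 - 0\right)\right) - 65\right)^{2} = \left(\left(-16 + 8 \left(6 + 0\right)\right) - 65\right)^{2} = \left(\left(-16 + 8 \cdot 6\right) - 65\right)^{2} = \left(\left(-16 + 48\right) - 65\right)^{2} = \left(32 - 65\right)^{2} = \left(-33\right)^{2} = 1089$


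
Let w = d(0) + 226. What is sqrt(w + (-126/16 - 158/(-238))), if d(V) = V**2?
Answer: 3*sqrt(5508034)/476 ≈ 14.792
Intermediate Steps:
w = 226 (w = 0**2 + 226 = 0 + 226 = 226)
sqrt(w + (-126/16 - 158/(-238))) = sqrt(226 + (-126/16 - 158/(-238))) = sqrt(226 + (-126*1/16 - 158*(-1/238))) = sqrt(226 + (-63/8 + 79/119)) = sqrt(226 - 6865/952) = sqrt(208287/952) = 3*sqrt(5508034)/476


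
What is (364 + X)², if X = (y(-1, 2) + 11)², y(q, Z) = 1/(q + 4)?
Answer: 19642624/81 ≈ 2.4250e+5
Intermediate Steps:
y(q, Z) = 1/(4 + q)
X = 1156/9 (X = (1/(4 - 1) + 11)² = (1/3 + 11)² = (⅓ + 11)² = (34/3)² = 1156/9 ≈ 128.44)
(364 + X)² = (364 + 1156/9)² = (4432/9)² = 19642624/81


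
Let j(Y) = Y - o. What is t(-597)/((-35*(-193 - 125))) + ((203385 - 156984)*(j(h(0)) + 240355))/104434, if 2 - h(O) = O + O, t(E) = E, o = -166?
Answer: 10351365717491/96862535 ≈ 1.0687e+5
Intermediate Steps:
h(O) = 2 - 2*O (h(O) = 2 - (O + O) = 2 - 2*O)
j(Y) = 166 + Y (j(Y) = Y - 1*(-166) = Y + 166 = 166 + Y)
t(-597)/((-35*(-193 - 125))) + ((203385 - 156984)*(j(h(0)) + 240355))/104434 = -597*(-1/(35*(-193 - 125))) + ((203385 - 156984)*((166 + (2 - 2*0)) + 240355))/104434 = -597/((-35*(-318))) + (46401*((166 + (2 + 0)) + 240355))*(1/104434) = -597/11130 + (46401*((166 + 2) + 240355))*(1/104434) = -597*1/11130 + (46401*(168 + 240355))*(1/104434) = -199/3710 + (46401*240523)*(1/104434) = -199/3710 + 11160507723*(1/104434) = -199/3710 + 11160507723/104434 = 10351365717491/96862535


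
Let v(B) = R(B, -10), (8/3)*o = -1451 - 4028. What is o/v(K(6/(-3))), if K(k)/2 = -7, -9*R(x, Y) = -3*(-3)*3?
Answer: 5479/8 ≈ 684.88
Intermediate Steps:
R(x, Y) = -3 (R(x, Y) = -(-3*(-3))*3/9 = -3)
K(k) = -14 (K(k) = 2*(-7) = -14)
o = -16437/8 (o = 3*(-1451 - 4028)/8 = (3/8)*(-5479) = -16437/8 ≈ -2054.6)
v(B) = -3
o/v(K(6/(-3))) = -16437/8/(-3) = -16437/8*(-⅓) = 5479/8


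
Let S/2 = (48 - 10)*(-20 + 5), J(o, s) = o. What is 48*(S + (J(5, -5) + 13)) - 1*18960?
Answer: -72816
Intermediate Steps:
S = -1140 (S = 2*((48 - 10)*(-20 + 5)) = 2*(38*(-15)) = 2*(-570) = -1140)
48*(S + (J(5, -5) + 13)) - 1*18960 = 48*(-1140 + (5 + 13)) - 1*18960 = 48*(-1140 + 18) - 18960 = 48*(-1122) - 18960 = -53856 - 18960 = -72816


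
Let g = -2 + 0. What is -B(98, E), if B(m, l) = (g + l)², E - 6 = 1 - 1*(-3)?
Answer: -64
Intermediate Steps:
g = -2
E = 10 (E = 6 + (1 - 1*(-3)) = 6 + (1 + 3) = 6 + 4 = 10)
B(m, l) = (-2 + l)²
-B(98, E) = -(-2 + 10)² = -1*8² = -1*64 = -64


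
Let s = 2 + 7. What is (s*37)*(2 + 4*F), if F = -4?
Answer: -4662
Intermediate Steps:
s = 9
(s*37)*(2 + 4*F) = (9*37)*(2 + 4*(-4)) = 333*(2 - 16) = 333*(-14) = -4662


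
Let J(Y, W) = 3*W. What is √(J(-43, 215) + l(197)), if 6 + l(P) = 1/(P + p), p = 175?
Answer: √22106937/186 ≈ 25.279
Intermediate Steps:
l(P) = -6 + 1/(175 + P) (l(P) = -6 + 1/(P + 175) = -6 + 1/(175 + P))
√(J(-43, 215) + l(197)) = √(3*215 + (-1049 - 6*197)/(175 + 197)) = √(645 + (-1049 - 1182)/372) = √(645 + (1/372)*(-2231)) = √(645 - 2231/372) = √(237709/372) = √22106937/186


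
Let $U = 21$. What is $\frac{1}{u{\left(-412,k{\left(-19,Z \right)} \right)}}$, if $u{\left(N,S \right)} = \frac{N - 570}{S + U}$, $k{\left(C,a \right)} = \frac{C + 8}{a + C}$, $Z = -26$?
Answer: $- \frac{478}{22095} \approx -0.021634$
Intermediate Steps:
$k{\left(C,a \right)} = \frac{8 + C}{C + a}$
$u{\left(N,S \right)} = \frac{-570 + N}{21 + S}$ ($u{\left(N,S \right)} = \frac{N - 570}{S + 21} = \frac{-570 + N}{21 + S}$)
$\frac{1}{u{\left(-412,k{\left(-19,Z \right)} \right)}} = \frac{1}{\frac{1}{21 + \frac{8 - 19}{-19 - 26}} \left(-570 - 412\right)} = \frac{1}{\frac{1}{21 + \frac{1}{-45} \left(-11\right)} \left(-982\right)} = \frac{1}{\frac{1}{21 - - \frac{11}{45}} \left(-982\right)} = \frac{1}{\frac{1}{21 + \frac{11}{45}} \left(-982\right)} = \frac{1}{\frac{1}{\frac{956}{45}} \left(-982\right)} = \frac{1}{\frac{45}{956} \left(-982\right)} = \frac{1}{- \frac{22095}{478}} = - \frac{478}{22095}$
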